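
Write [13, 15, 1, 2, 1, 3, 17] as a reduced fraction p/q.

53234/4075

Fold from the inside: start with 17/1.
  3 + 1/17 = 52/17
  1 + 17/52 = 69/52
  2 + 52/69 = 190/69
  1 + 69/190 = 259/190
  15 + 190/259 = 4075/259
  13 + 259/4075 = 53234/4075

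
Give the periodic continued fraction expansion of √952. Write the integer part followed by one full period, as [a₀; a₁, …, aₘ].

[30; 1, 5, 1, 6, 1, 5, 1, 60]

a₀ = ⌊√952⌋ = 30.
With m₀=0, d₀=1 and mₖ₊₁ = dₖaₖ − mₖ, dₖ₊₁ = (n − mₖ₊₁²)/dₖ, aₖ₊₁ = ⌊(a₀+mₖ₊₁)/dₖ₊₁⌋:
  k=1: m=30, d=52, a=1
  k=2: m=22, d=9, a=5
  k=3: m=23, d=47, a=1
  k=4: m=24, d=8, a=6
  k=5: m=24, d=47, a=1
  k=6: m=23, d=9, a=5
  k=7: m=22, d=52, a=1
  k=8: m=30, d=1, a=60
d=1 and a=2a₀=60 at k=8, so the next step gives (m, d) = (30, 52) again — its k=1 value — and the period has length 8.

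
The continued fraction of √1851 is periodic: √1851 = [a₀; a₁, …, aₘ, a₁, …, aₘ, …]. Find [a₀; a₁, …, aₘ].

a₀ = ⌊√1851⌋ = 43.
With m₀=0, d₀=1 and mₖ₊₁ = dₖaₖ − mₖ, dₖ₊₁ = (n − mₖ₊₁²)/dₖ, aₖ₊₁ = ⌊(a₀+mₖ₊₁)/dₖ₊₁⌋:
  k=1: m=43, d=2, a=43
  k=2: m=43, d=1, a=86
d=1 and a=2a₀=86 at k=2, so the next step gives (m, d) = (43, 2) again — its k=1 value — and the period has length 2.

[43; 43, 86]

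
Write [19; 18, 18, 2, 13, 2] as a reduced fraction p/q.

Using pₖ = aₖpₖ₋₁ + pₖ₋₂ and qₖ = aₖqₖ₋₁ + qₖ₋₂:
  k=0: a=19, p=19, q=1
  k=1: a=18, p=343, q=18
  k=2: a=18, p=6193, q=325
  k=3: a=2, p=12729, q=668
  k=4: a=13, p=171670, q=9009
  k=5: a=2, p=356069, q=18686

356069/18686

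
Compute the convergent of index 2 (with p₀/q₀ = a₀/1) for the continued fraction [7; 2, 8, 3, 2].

127/17

Using pₖ = aₖpₖ₋₁ + pₖ₋₂, qₖ = aₖqₖ₋₁ + qₖ₋₂ (with p₋₁=1, p₋₂=0, q₋₁=0, q₋₂=1):
  k=0: a=7, p=7, q=1
  k=1: a=2, p=15, q=2
  k=2: a=8, p=127, q=17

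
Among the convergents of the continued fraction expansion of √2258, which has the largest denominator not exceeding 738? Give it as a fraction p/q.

√2258 = [47; 1, 1, 13, 13, 1, 1, 94, …] (period length 7).
Convergents:
  p_0/q_0 = 47/1
  p_1/q_1 = 48/1
  p_2/q_2 = 95/2
  p_3/q_3 = 1283/27
  p_4/q_4 = 16774/353
  p_5/q_5 = 18057/380
  p_6/q_6 = 34831/733
  p_7/q_7 = 3292171/69282
q_6 = 733 ≤ 738 < 69282 = q_7, so the answer is 34831/733.

34831/733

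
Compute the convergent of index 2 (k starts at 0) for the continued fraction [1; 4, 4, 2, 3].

21/17

Using pₖ = aₖpₖ₋₁ + pₖ₋₂, qₖ = aₖqₖ₋₁ + qₖ₋₂ (with p₋₁=1, p₋₂=0, q₋₁=0, q₋₂=1):
  k=0: a=1, p=1, q=1
  k=1: a=4, p=5, q=4
  k=2: a=4, p=21, q=17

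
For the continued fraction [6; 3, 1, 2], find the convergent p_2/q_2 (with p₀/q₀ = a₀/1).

Using pₖ = aₖpₖ₋₁ + pₖ₋₂, qₖ = aₖqₖ₋₁ + qₖ₋₂ (with p₋₁=1, p₋₂=0, q₋₁=0, q₋₂=1):
  k=0: a=6, p=6, q=1
  k=1: a=3, p=19, q=3
  k=2: a=1, p=25, q=4

25/4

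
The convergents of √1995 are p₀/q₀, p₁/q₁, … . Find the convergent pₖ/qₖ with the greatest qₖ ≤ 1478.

√1995 = [44; 1, 1, 1, 88, …] (period length 4).
Convergents:
  p_0/q_0 = 44/1
  p_1/q_1 = 45/1
  p_2/q_2 = 89/2
  p_3/q_3 = 134/3
  p_4/q_4 = 11881/266
  p_5/q_5 = 12015/269
  p_6/q_6 = 23896/535
  p_7/q_7 = 35911/804
  p_8/q_8 = 3184064/71287
q_7 = 804 ≤ 1478 < 71287 = q_8, so the answer is 35911/804.

35911/804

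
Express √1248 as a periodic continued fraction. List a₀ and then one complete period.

a₀ = ⌊√1248⌋ = 35.
With m₀=0, d₀=1 and mₖ₊₁ = dₖaₖ − mₖ, dₖ₊₁ = (n − mₖ₊₁²)/dₖ, aₖ₊₁ = ⌊(a₀+mₖ₊₁)/dₖ₊₁⌋:
  k=1: m=35, d=23, a=3
  k=2: m=34, d=4, a=17
  k=3: m=34, d=23, a=3
  k=4: m=35, d=1, a=70
d=1 and a=2a₀=70 at k=4, so the next step gives (m, d) = (35, 23) again — its k=1 value — and the period has length 4.

[35; 3, 17, 3, 70]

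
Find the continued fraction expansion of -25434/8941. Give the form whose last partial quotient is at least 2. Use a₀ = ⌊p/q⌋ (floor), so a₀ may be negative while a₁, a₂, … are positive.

[-3; 6, 2, 3, 2, 7, 2, 5]

-25434 = -3·8941 + 1389
8941 = 6·1389 + 607
1389 = 2·607 + 175
607 = 3·175 + 82
175 = 2·82 + 11
82 = 7·11 + 5
11 = 2·5 + 1
5 = 5·1 + 0  (stop)
So -25434/8941 = [-3; 6, 2, 3, 2, 7, 2, 5].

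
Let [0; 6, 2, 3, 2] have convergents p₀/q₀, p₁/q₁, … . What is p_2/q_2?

2/13

Using pₖ = aₖpₖ₋₁ + pₖ₋₂, qₖ = aₖqₖ₋₁ + qₖ₋₂ (with p₋₁=1, p₋₂=0, q₋₁=0, q₋₂=1):
  k=0: a=0, p=0, q=1
  k=1: a=6, p=1, q=6
  k=2: a=2, p=2, q=13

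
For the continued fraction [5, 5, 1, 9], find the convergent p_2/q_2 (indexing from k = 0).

Using pₖ = aₖpₖ₋₁ + pₖ₋₂, qₖ = aₖqₖ₋₁ + qₖ₋₂ (with p₋₁=1, p₋₂=0, q₋₁=0, q₋₂=1):
  k=0: a=5, p=5, q=1
  k=1: a=5, p=26, q=5
  k=2: a=1, p=31, q=6

31/6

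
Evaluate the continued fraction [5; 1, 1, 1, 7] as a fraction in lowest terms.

130/23

Fold from the inside: start with 7/1.
  1 + 1/7 = 8/7
  1 + 7/8 = 15/8
  1 + 8/15 = 23/15
  5 + 15/23 = 130/23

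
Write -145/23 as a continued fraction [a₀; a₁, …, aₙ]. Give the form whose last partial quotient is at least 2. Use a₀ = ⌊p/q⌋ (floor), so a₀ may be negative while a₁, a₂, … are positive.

[-7; 1, 2, 3, 2]

-145 = -7·23 + 16
23 = 1·16 + 7
16 = 2·7 + 2
7 = 3·2 + 1
2 = 2·1 + 0  (stop)
So -145/23 = [-7; 1, 2, 3, 2].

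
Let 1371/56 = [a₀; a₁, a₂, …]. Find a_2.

13

1371 = 24·56 + 27   →  a_0 = 24
56 = 2·27 + 2   →  a_1 = 2
27 = 13·2 + 1   →  a_2 = 13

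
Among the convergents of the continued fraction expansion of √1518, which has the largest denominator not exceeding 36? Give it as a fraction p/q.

1013/26

√1518 = [38; 1, 24, 1, 76, …] (period length 4).
Convergents:
  p_0/q_0 = 38/1
  p_1/q_1 = 39/1
  p_2/q_2 = 974/25
  p_3/q_3 = 1013/26
  p_4/q_4 = 77962/2001
q_3 = 26 ≤ 36 < 2001 = q_4, so the answer is 1013/26.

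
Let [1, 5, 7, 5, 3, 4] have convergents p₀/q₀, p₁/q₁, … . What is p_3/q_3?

Using pₖ = aₖpₖ₋₁ + pₖ₋₂, qₖ = aₖqₖ₋₁ + qₖ₋₂ (with p₋₁=1, p₋₂=0, q₋₁=0, q₋₂=1):
  k=0: a=1, p=1, q=1
  k=1: a=5, p=6, q=5
  k=2: a=7, p=43, q=36
  k=3: a=5, p=221, q=185

221/185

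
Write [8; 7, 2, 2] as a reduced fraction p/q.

301/37

Fold from the inside: start with 2/1.
  2 + 1/2 = 5/2
  7 + 2/5 = 37/5
  8 + 5/37 = 301/37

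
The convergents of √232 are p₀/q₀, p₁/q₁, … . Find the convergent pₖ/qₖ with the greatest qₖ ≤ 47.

√232 = [15; 4, 3, 7, 3, 4, 30, …] (period length 6).
Convergents:
  p_0/q_0 = 15/1
  p_1/q_1 = 61/4
  p_2/q_2 = 198/13
  p_3/q_3 = 1447/95
q_2 = 13 ≤ 47 < 95 = q_3, so the answer is 198/13.

198/13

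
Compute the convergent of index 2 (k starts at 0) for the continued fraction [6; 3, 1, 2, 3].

25/4

Using pₖ = aₖpₖ₋₁ + pₖ₋₂, qₖ = aₖqₖ₋₁ + qₖ₋₂ (with p₋₁=1, p₋₂=0, q₋₁=0, q₋₂=1):
  k=0: a=6, p=6, q=1
  k=1: a=3, p=19, q=3
  k=2: a=1, p=25, q=4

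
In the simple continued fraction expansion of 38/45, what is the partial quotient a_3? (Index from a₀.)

2

38 = 0·45 + 38   →  a_0 = 0
45 = 1·38 + 7   →  a_1 = 1
38 = 5·7 + 3   →  a_2 = 5
7 = 2·3 + 1   →  a_3 = 2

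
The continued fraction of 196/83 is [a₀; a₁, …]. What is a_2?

1

196 = 2·83 + 30   →  a_0 = 2
83 = 2·30 + 23   →  a_1 = 2
30 = 1·23 + 7   →  a_2 = 1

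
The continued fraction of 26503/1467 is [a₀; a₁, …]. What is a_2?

26503 = 18·1467 + 97   →  a_0 = 18
1467 = 15·97 + 12   →  a_1 = 15
97 = 8·12 + 1   →  a_2 = 8

8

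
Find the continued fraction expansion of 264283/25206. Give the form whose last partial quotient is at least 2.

264283 = 10×25206 + 12223
25206 = 2×12223 + 760
12223 = 16×760 + 63
760 = 12×63 + 4
63 = 15×4 + 3
4 = 1×3 + 1
3 = 3×1 + 0  (stop)
So 264283/25206 = [10; 2, 16, 12, 15, 1, 3].

[10; 2, 16, 12, 15, 1, 3]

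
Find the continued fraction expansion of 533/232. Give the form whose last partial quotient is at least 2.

[2; 3, 2, 1, 3, 6]

533 = 2×232 + 69
232 = 3×69 + 25
69 = 2×25 + 19
25 = 1×19 + 6
19 = 3×6 + 1
6 = 6×1 + 0  (stop)
So 533/232 = [2; 3, 2, 1, 3, 6].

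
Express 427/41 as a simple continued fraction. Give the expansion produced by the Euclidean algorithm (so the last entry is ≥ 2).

427 = 10*41 + 17
41 = 2*17 + 7
17 = 2*7 + 3
7 = 2*3 + 1
3 = 3*1 + 0  (stop)
So 427/41 = [10; 2, 2, 2, 3].

[10; 2, 2, 2, 3]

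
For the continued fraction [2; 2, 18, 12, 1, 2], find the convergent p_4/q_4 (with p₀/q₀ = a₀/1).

Using pₖ = aₖpₖ₋₁ + pₖ₋₂, qₖ = aₖqₖ₋₁ + qₖ₋₂ (with p₋₁=1, p₋₂=0, q₋₁=0, q₋₂=1):
  k=0: a=2, p=2, q=1
  k=1: a=2, p=5, q=2
  k=2: a=18, p=92, q=37
  k=3: a=12, p=1109, q=446
  k=4: a=1, p=1201, q=483

1201/483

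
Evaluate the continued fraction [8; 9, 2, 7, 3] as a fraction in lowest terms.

Fold from the inside: start with 3/1.
  7 + 1/3 = 22/3
  2 + 3/22 = 47/22
  9 + 22/47 = 445/47
  8 + 47/445 = 3607/445

3607/445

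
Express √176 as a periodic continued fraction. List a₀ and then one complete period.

a₀ = ⌊√176⌋ = 13.
With m₀=0, d₀=1 and mₖ₊₁ = dₖaₖ − mₖ, dₖ₊₁ = (n − mₖ₊₁²)/dₖ, aₖ₊₁ = ⌊(a₀+mₖ₊₁)/dₖ₊₁⌋:
  k=1: m=13, d=7, a=3
  k=2: m=8, d=16, a=1
  k=3: m=8, d=7, a=3
  k=4: m=13, d=1, a=26
d=1 and a=2a₀=26 at k=4, so the next step gives (m, d) = (13, 7) again — its k=1 value — and the period has length 4.

[13; 3, 1, 3, 26]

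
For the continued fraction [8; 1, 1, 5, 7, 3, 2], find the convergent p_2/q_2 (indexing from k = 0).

17/2

Using pₖ = aₖpₖ₋₁ + pₖ₋₂, qₖ = aₖqₖ₋₁ + qₖ₋₂ (with p₋₁=1, p₋₂=0, q₋₁=0, q₋₂=1):
  k=0: a=8, p=8, q=1
  k=1: a=1, p=9, q=1
  k=2: a=1, p=17, q=2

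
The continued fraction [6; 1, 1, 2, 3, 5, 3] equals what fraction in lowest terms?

1891/287

Fold from the inside: start with 3/1.
  5 + 1/3 = 16/3
  3 + 3/16 = 51/16
  2 + 16/51 = 118/51
  1 + 51/118 = 169/118
  1 + 118/169 = 287/169
  6 + 169/287 = 1891/287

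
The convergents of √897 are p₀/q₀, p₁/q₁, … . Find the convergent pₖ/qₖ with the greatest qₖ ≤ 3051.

35910/1199

√897 = [29; 1, 18, 1, 58, …] (period length 4).
Convergents:
  p_0/q_0 = 29/1
  p_1/q_1 = 30/1
  p_2/q_2 = 569/19
  p_3/q_3 = 599/20
  p_4/q_4 = 35311/1179
  p_5/q_5 = 35910/1199
  p_6/q_6 = 681691/22761
q_5 = 1199 ≤ 3051 < 22761 = q_6, so the answer is 35910/1199.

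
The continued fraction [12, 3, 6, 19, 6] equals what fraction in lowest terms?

27132/2203

Fold from the inside: start with 6/1.
  19 + 1/6 = 115/6
  6 + 6/115 = 696/115
  3 + 115/696 = 2203/696
  12 + 696/2203 = 27132/2203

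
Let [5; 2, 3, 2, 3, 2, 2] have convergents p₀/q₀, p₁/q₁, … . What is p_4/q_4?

299/55

Using pₖ = aₖpₖ₋₁ + pₖ₋₂, qₖ = aₖqₖ₋₁ + qₖ₋₂ (with p₋₁=1, p₋₂=0, q₋₁=0, q₋₂=1):
  k=0: a=5, p=5, q=1
  k=1: a=2, p=11, q=2
  k=2: a=3, p=38, q=7
  k=3: a=2, p=87, q=16
  k=4: a=3, p=299, q=55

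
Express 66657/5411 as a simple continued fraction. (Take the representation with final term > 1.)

66657 = 12·5411 + 1725
5411 = 3·1725 + 236
1725 = 7·236 + 73
236 = 3·73 + 17
73 = 4·17 + 5
17 = 3·5 + 2
5 = 2·2 + 1
2 = 2·1 + 0  (stop)
So 66657/5411 = [12; 3, 7, 3, 4, 3, 2, 2].

[12; 3, 7, 3, 4, 3, 2, 2]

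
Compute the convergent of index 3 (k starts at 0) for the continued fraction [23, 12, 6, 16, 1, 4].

Using pₖ = aₖpₖ₋₁ + pₖ₋₂, qₖ = aₖqₖ₋₁ + qₖ₋₂ (with p₋₁=1, p₋₂=0, q₋₁=0, q₋₂=1):
  k=0: a=23, p=23, q=1
  k=1: a=12, p=277, q=12
  k=2: a=6, p=1685, q=73
  k=3: a=16, p=27237, q=1180

27237/1180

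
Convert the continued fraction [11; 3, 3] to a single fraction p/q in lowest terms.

Using pₖ = aₖpₖ₋₁ + pₖ₋₂ and qₖ = aₖqₖ₋₁ + qₖ₋₂:
  k=0: a=11, p=11, q=1
  k=1: a=3, p=34, q=3
  k=2: a=3, p=113, q=10

113/10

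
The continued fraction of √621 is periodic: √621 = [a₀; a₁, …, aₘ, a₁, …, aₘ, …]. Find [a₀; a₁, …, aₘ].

a₀ = ⌊√621⌋ = 24.

[24; 1, 11, 2, 11, 1, 48]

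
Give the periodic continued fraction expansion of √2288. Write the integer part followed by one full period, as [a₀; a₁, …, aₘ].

a₀ = ⌊√2288⌋ = 47.

[47; 1, 4, 1, 94]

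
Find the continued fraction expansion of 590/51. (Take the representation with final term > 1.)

590 = 11×51 + 29
51 = 1×29 + 22
29 = 1×22 + 7
22 = 3×7 + 1
7 = 7×1 + 0  (stop)
So 590/51 = [11; 1, 1, 3, 7].

[11; 1, 1, 3, 7]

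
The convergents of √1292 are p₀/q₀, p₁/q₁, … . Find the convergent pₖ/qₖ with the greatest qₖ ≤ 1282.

√1292 = [35; 1, 16, 1, 70, …] (period length 4).
Convergents:
  p_0/q_0 = 35/1
  p_1/q_1 = 36/1
  p_2/q_2 = 611/17
  p_3/q_3 = 647/18
  p_4/q_4 = 45901/1277
  p_5/q_5 = 46548/1295
q_4 = 1277 ≤ 1282 < 1295 = q_5, so the answer is 45901/1277.

45901/1277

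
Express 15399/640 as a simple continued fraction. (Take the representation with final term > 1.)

[24; 16, 2, 2, 3, 2]

15399 = 24*640 + 39
640 = 16*39 + 16
39 = 2*16 + 7
16 = 2*7 + 2
7 = 3*2 + 1
2 = 2*1 + 0  (stop)
So 15399/640 = [24; 16, 2, 2, 3, 2].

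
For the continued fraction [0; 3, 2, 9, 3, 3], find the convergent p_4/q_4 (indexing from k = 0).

Using pₖ = aₖpₖ₋₁ + pₖ₋₂, qₖ = aₖqₖ₋₁ + qₖ₋₂ (with p₋₁=1, p₋₂=0, q₋₁=0, q₋₂=1):
  k=0: a=0, p=0, q=1
  k=1: a=3, p=1, q=3
  k=2: a=2, p=2, q=7
  k=3: a=9, p=19, q=66
  k=4: a=3, p=59, q=205

59/205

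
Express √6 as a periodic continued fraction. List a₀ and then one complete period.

a₀ = ⌊√6⌋ = 2.
With m₀=0, d₀=1 and mₖ₊₁ = dₖaₖ − mₖ, dₖ₊₁ = (n − mₖ₊₁²)/dₖ, aₖ₊₁ = ⌊(a₀+mₖ₊₁)/dₖ₊₁⌋:
  k=1: m=2, d=2, a=2
  k=2: m=2, d=1, a=4
d=1 and a=2a₀=4 at k=2, so the next step gives (m, d) = (2, 2) again — its k=1 value — and the period has length 2.

[2; 2, 4]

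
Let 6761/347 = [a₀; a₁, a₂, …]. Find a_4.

6761 = 19·347 + 168   →  a_0 = 19
347 = 2·168 + 11   →  a_1 = 2
168 = 15·11 + 3   →  a_2 = 15
11 = 3·3 + 2   →  a_3 = 3
3 = 1·2 + 1   →  a_4 = 1

1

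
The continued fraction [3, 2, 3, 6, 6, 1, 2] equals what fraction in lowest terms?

3092/901

Using pₖ = aₖpₖ₋₁ + pₖ₋₂ and qₖ = aₖqₖ₋₁ + qₖ₋₂:
  k=0: a=3, p=3, q=1
  k=1: a=2, p=7, q=2
  k=2: a=3, p=24, q=7
  k=3: a=6, p=151, q=44
  k=4: a=6, p=930, q=271
  k=5: a=1, p=1081, q=315
  k=6: a=2, p=3092, q=901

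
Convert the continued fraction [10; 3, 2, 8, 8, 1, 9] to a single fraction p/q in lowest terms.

Using pₖ = aₖpₖ₋₁ + pₖ₋₂ and qₖ = aₖqₖ₋₁ + qₖ₋₂:
  k=0: a=10, p=10, q=1
  k=1: a=3, p=31, q=3
  k=2: a=2, p=72, q=7
  k=3: a=8, p=607, q=59
  k=4: a=8, p=4928, q=479
  k=5: a=1, p=5535, q=538
  k=6: a=9, p=54743, q=5321

54743/5321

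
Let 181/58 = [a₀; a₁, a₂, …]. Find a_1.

181 = 3·58 + 7   →  a_0 = 3
58 = 8·7 + 2   →  a_1 = 8

8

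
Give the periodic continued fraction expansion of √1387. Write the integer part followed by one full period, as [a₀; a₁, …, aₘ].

[37; 4, 8, 37, 8, 4, 74]

a₀ = ⌊√1387⌋ = 37.
With m₀=0, d₀=1 and mₖ₊₁ = dₖaₖ − mₖ, dₖ₊₁ = (n − mₖ₊₁²)/dₖ, aₖ₊₁ = ⌊(a₀+mₖ₊₁)/dₖ₊₁⌋:
  k=1: m=37, d=18, a=4
  k=2: m=35, d=9, a=8
  k=3: m=37, d=2, a=37
  k=4: m=37, d=9, a=8
  k=5: m=35, d=18, a=4
  k=6: m=37, d=1, a=74
d=1 and a=2a₀=74 at k=6, so the next step gives (m, d) = (37, 18) again — its k=1 value — and the period has length 6.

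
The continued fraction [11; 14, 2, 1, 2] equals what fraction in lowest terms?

Using pₖ = aₖpₖ₋₁ + pₖ₋₂ and qₖ = aₖqₖ₋₁ + qₖ₋₂:
  k=0: a=11, p=11, q=1
  k=1: a=14, p=155, q=14
  k=2: a=2, p=321, q=29
  k=3: a=1, p=476, q=43
  k=4: a=2, p=1273, q=115

1273/115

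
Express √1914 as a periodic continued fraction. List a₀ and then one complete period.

[43; 1, 2, 1, 86]

a₀ = ⌊√1914⌋ = 43.
With m₀=0, d₀=1 and mₖ₊₁ = dₖaₖ − mₖ, dₖ₊₁ = (n − mₖ₊₁²)/dₖ, aₖ₊₁ = ⌊(a₀+mₖ₊₁)/dₖ₊₁⌋:
  k=1: m=43, d=65, a=1
  k=2: m=22, d=22, a=2
  k=3: m=22, d=65, a=1
  k=4: m=43, d=1, a=86
d=1 and a=2a₀=86 at k=4, so the next step gives (m, d) = (43, 65) again — its k=1 value — and the period has length 4.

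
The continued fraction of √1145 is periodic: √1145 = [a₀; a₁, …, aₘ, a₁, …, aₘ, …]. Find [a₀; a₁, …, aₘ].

a₀ = ⌊√1145⌋ = 33.
With m₀=0, d₀=1 and mₖ₊₁ = dₖaₖ − mₖ, dₖ₊₁ = (n − mₖ₊₁²)/dₖ, aₖ₊₁ = ⌊(a₀+mₖ₊₁)/dₖ₊₁⌋:
  k=1: m=33, d=56, a=1
  k=2: m=23, d=11, a=5
  k=3: m=32, d=11, a=5
  k=4: m=23, d=56, a=1
  k=5: m=33, d=1, a=66
d=1 and a=2a₀=66 at k=5, so the next step gives (m, d) = (33, 56) again — its k=1 value — and the period has length 5.

[33; 1, 5, 5, 1, 66]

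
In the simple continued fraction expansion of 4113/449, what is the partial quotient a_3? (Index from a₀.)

4113 = 9·449 + 72   →  a_0 = 9
449 = 6·72 + 17   →  a_1 = 6
72 = 4·17 + 4   →  a_2 = 4
17 = 4·4 + 1   →  a_3 = 4

4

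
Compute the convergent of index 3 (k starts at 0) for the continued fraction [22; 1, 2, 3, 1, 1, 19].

Using pₖ = aₖpₖ₋₁ + pₖ₋₂, qₖ = aₖqₖ₋₁ + qₖ₋₂ (with p₋₁=1, p₋₂=0, q₋₁=0, q₋₂=1):
  k=0: a=22, p=22, q=1
  k=1: a=1, p=23, q=1
  k=2: a=2, p=68, q=3
  k=3: a=3, p=227, q=10

227/10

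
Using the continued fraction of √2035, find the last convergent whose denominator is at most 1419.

√2035 = [45; 9, 90, …] (period length 2).
Convergents:
  p_0/q_0 = 45/1
  p_1/q_1 = 406/9
  p_2/q_2 = 36585/811
  p_3/q_3 = 329671/7308
q_2 = 811 ≤ 1419 < 7308 = q_3, so the answer is 36585/811.

36585/811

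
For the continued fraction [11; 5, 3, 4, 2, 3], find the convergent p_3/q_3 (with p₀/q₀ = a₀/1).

772/69

Using pₖ = aₖpₖ₋₁ + pₖ₋₂, qₖ = aₖqₖ₋₁ + qₖ₋₂ (with p₋₁=1, p₋₂=0, q₋₁=0, q₋₂=1):
  k=0: a=11, p=11, q=1
  k=1: a=5, p=56, q=5
  k=2: a=3, p=179, q=16
  k=3: a=4, p=772, q=69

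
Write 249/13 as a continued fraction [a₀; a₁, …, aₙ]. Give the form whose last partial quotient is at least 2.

249 = 19*13 + 2
13 = 6*2 + 1
2 = 2*1 + 0  (stop)
So 249/13 = [19; 6, 2].

[19; 6, 2]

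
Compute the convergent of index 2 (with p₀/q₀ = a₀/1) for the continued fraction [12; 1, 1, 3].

Using pₖ = aₖpₖ₋₁ + pₖ₋₂, qₖ = aₖqₖ₋₁ + qₖ₋₂ (with p₋₁=1, p₋₂=0, q₋₁=0, q₋₂=1):
  k=0: a=12, p=12, q=1
  k=1: a=1, p=13, q=1
  k=2: a=1, p=25, q=2

25/2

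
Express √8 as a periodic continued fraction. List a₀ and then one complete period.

a₀ = ⌊√8⌋ = 2.
With m₀=0, d₀=1 and mₖ₊₁ = dₖaₖ − mₖ, dₖ₊₁ = (n − mₖ₊₁²)/dₖ, aₖ₊₁ = ⌊(a₀+mₖ₊₁)/dₖ₊₁⌋:
  k=1: m=2, d=4, a=1
  k=2: m=2, d=1, a=4
d=1 and a=2a₀=4 at k=2, so the next step gives (m, d) = (2, 4) again — its k=1 value — and the period has length 2.

[2; 1, 4]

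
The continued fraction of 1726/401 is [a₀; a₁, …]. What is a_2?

3

1726 = 4·401 + 122   →  a_0 = 4
401 = 3·122 + 35   →  a_1 = 3
122 = 3·35 + 17   →  a_2 = 3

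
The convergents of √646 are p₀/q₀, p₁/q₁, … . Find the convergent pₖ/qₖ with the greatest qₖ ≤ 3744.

77495/3049

√646 = [25; 2, 2, 2, 50, …] (period length 4).
Convergents:
  p_0/q_0 = 25/1
  p_1/q_1 = 51/2
  p_2/q_2 = 127/5
  p_3/q_3 = 305/12
  p_4/q_4 = 15377/605
  p_5/q_5 = 31059/1222
  p_6/q_6 = 77495/3049
  p_7/q_7 = 186049/7320
q_6 = 3049 ≤ 3744 < 7320 = q_7, so the answer is 77495/3049.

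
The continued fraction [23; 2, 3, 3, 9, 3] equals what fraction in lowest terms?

15584/665

Fold from the inside: start with 3/1.
  9 + 1/3 = 28/3
  3 + 3/28 = 87/28
  3 + 28/87 = 289/87
  2 + 87/289 = 665/289
  23 + 289/665 = 15584/665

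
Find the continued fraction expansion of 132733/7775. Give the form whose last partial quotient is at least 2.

132733 = 17*7775 + 558
7775 = 13*558 + 521
558 = 1*521 + 37
521 = 14*37 + 3
37 = 12*3 + 1
3 = 3*1 + 0  (stop)
So 132733/7775 = [17; 13, 1, 14, 12, 3].

[17; 13, 1, 14, 12, 3]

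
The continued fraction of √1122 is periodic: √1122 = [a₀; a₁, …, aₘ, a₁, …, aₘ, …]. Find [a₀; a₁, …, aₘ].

a₀ = ⌊√1122⌋ = 33.

[33; 2, 66]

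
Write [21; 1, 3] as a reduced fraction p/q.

87/4

Using pₖ = aₖpₖ₋₁ + pₖ₋₂ and qₖ = aₖqₖ₋₁ + qₖ₋₂:
  k=0: a=21, p=21, q=1
  k=1: a=1, p=22, q=1
  k=2: a=3, p=87, q=4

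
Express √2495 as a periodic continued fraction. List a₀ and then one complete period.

a₀ = ⌊√2495⌋ = 49.
With m₀=0, d₀=1 and mₖ₊₁ = dₖaₖ − mₖ, dₖ₊₁ = (n − mₖ₊₁²)/dₖ, aₖ₊₁ = ⌊(a₀+mₖ₊₁)/dₖ₊₁⌋:
  k=1: m=49, d=94, a=1
  k=2: m=45, d=5, a=18
  k=3: m=45, d=94, a=1
  k=4: m=49, d=1, a=98
d=1 and a=2a₀=98 at k=4, so the next step gives (m, d) = (49, 94) again — its k=1 value — and the period has length 4.

[49; 1, 18, 1, 98]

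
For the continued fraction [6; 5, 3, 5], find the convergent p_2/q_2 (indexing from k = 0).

Using pₖ = aₖpₖ₋₁ + pₖ₋₂, qₖ = aₖqₖ₋₁ + qₖ₋₂ (with p₋₁=1, p₋₂=0, q₋₁=0, q₋₂=1):
  k=0: a=6, p=6, q=1
  k=1: a=5, p=31, q=5
  k=2: a=3, p=99, q=16

99/16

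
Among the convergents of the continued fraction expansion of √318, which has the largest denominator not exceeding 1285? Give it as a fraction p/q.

√318 = [17; 1, 4, 1, 34, …] (period length 4).
Convergents:
  p_0/q_0 = 17/1
  p_1/q_1 = 18/1
  p_2/q_2 = 89/5
  p_3/q_3 = 107/6
  p_4/q_4 = 3727/209
  p_5/q_5 = 3834/215
  p_6/q_6 = 19063/1069
  p_7/q_7 = 22897/1284
  p_8/q_8 = 797561/44725
q_7 = 1284 ≤ 1285 < 44725 = q_8, so the answer is 22897/1284.

22897/1284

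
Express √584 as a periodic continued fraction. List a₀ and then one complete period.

a₀ = ⌊√584⌋ = 24.
With m₀=0, d₀=1 and mₖ₊₁ = dₖaₖ − mₖ, dₖ₊₁ = (n − mₖ₊₁²)/dₖ, aₖ₊₁ = ⌊(a₀+mₖ₊₁)/dₖ₊₁⌋:
  k=1: m=24, d=8, a=6
  k=2: m=24, d=1, a=48
d=1 and a=2a₀=48 at k=2, so the next step gives (m, d) = (24, 8) again — its k=1 value — and the period has length 2.

[24; 6, 48]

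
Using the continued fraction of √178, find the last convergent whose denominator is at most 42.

547/41

√178 = [13; 2, 1, 12, 1, 2, 26, …] (period length 6).
Convergents:
  p_0/q_0 = 13/1
  p_1/q_1 = 27/2
  p_2/q_2 = 40/3
  p_3/q_3 = 507/38
  p_4/q_4 = 547/41
  p_5/q_5 = 1601/120
q_4 = 41 ≤ 42 < 120 = q_5, so the answer is 547/41.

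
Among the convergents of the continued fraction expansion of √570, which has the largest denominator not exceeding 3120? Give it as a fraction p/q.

√570 = [23; 1, 6, 1, 46, …] (period length 4).
Convergents:
  p_0/q_0 = 23/1
  p_1/q_1 = 24/1
  p_2/q_2 = 167/7
  p_3/q_3 = 191/8
  p_4/q_4 = 8953/375
  p_5/q_5 = 9144/383
  p_6/q_6 = 63817/2673
  p_7/q_7 = 72961/3056
  p_8/q_8 = 3420023/143249
q_7 = 3056 ≤ 3120 < 143249 = q_8, so the answer is 72961/3056.

72961/3056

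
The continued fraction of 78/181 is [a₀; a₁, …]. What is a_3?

8

78 = 0·181 + 78   →  a_0 = 0
181 = 2·78 + 25   →  a_1 = 2
78 = 3·25 + 3   →  a_2 = 3
25 = 8·3 + 1   →  a_3 = 8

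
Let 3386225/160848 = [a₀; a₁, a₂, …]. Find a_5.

3386225 = 21·160848 + 8417   →  a_0 = 21
160848 = 19·8417 + 925   →  a_1 = 19
8417 = 9·925 + 92   →  a_2 = 9
925 = 10·92 + 5   →  a_3 = 10
92 = 18·5 + 2   →  a_4 = 18
5 = 2·2 + 1   →  a_5 = 2

2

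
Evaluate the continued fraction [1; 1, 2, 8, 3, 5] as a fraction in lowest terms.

Using pₖ = aₖpₖ₋₁ + pₖ₋₂ and qₖ = aₖqₖ₋₁ + qₖ₋₂:
  k=0: a=1, p=1, q=1
  k=1: a=1, p=2, q=1
  k=2: a=2, p=5, q=3
  k=3: a=8, p=42, q=25
  k=4: a=3, p=131, q=78
  k=5: a=5, p=697, q=415

697/415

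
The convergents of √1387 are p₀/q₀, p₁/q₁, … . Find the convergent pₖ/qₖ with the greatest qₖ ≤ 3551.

√1387 = [37; 4, 8, 37, 8, 4, 74, …] (period length 6).
Convergents:
  p_0/q_0 = 37/1
  p_1/q_1 = 149/4
  p_2/q_2 = 1229/33
  p_3/q_3 = 45622/1225
  p_4/q_4 = 366205/9833
q_3 = 1225 ≤ 3551 < 9833 = q_4, so the answer is 45622/1225.

45622/1225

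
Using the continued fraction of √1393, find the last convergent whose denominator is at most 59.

√1393 = [37; 3, 10, 3, 74, …] (period length 4).
Convergents:
  p_0/q_0 = 37/1
  p_1/q_1 = 112/3
  p_2/q_2 = 1157/31
  p_3/q_3 = 3583/96
q_2 = 31 ≤ 59 < 96 = q_3, so the answer is 1157/31.

1157/31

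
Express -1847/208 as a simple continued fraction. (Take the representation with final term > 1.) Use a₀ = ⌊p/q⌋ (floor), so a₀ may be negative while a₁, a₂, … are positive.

-1847 = -9·208 + 25
208 = 8·25 + 8
25 = 3·8 + 1
8 = 8·1 + 0  (stop)
So -1847/208 = [-9; 8, 3, 8].

[-9; 8, 3, 8]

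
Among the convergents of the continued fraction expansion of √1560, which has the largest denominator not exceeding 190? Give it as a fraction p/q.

√1560 = [39; 2, 78, …] (period length 2).
Convergents:
  p_0/q_0 = 39/1
  p_1/q_1 = 79/2
  p_2/q_2 = 6201/157
  p_3/q_3 = 12481/316
q_2 = 157 ≤ 190 < 316 = q_3, so the answer is 6201/157.

6201/157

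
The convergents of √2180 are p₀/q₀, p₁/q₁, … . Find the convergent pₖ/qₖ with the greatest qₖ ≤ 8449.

183727/3935

√2180 = [46; 1, 2, 4, 2, 1, 92, …] (period length 6).
Convergents:
  p_0/q_0 = 46/1
  p_1/q_1 = 47/1
  p_2/q_2 = 140/3
  p_3/q_3 = 607/13
  p_4/q_4 = 1354/29
  p_5/q_5 = 1961/42
  p_6/q_6 = 181766/3893
  p_7/q_7 = 183727/3935
  p_8/q_8 = 549220/11763
q_7 = 3935 ≤ 8449 < 11763 = q_8, so the answer is 183727/3935.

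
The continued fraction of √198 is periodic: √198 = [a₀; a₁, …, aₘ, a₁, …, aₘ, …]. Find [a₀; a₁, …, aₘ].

[14; 14, 28]

a₀ = ⌊√198⌋ = 14.
With m₀=0, d₀=1 and mₖ₊₁ = dₖaₖ − mₖ, dₖ₊₁ = (n − mₖ₊₁²)/dₖ, aₖ₊₁ = ⌊(a₀+mₖ₊₁)/dₖ₊₁⌋:
  k=1: m=14, d=2, a=14
  k=2: m=14, d=1, a=28
d=1 and a=2a₀=28 at k=2, so the next step gives (m, d) = (14, 2) again — its k=1 value — and the period has length 2.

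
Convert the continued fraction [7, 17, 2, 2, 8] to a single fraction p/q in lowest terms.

Fold from the inside: start with 8/1.
  2 + 1/8 = 17/8
  2 + 8/17 = 42/17
  17 + 17/42 = 731/42
  7 + 42/731 = 5159/731

5159/731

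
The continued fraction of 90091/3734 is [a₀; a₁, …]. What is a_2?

90091 = 24·3734 + 475   →  a_0 = 24
3734 = 7·475 + 409   →  a_1 = 7
475 = 1·409 + 66   →  a_2 = 1

1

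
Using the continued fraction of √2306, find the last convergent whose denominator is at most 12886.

√2306 = [48; 48, 96, …] (period length 2).
Convergents:
  p_0/q_0 = 48/1
  p_1/q_1 = 2305/48
  p_2/q_2 = 221328/4609
  p_3/q_3 = 10626049/221280
q_2 = 4609 ≤ 12886 < 221280 = q_3, so the answer is 221328/4609.

221328/4609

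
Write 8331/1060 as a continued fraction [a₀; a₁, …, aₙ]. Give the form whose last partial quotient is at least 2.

8331 = 7×1060 + 911
1060 = 1×911 + 149
911 = 6×149 + 17
149 = 8×17 + 13
17 = 1×13 + 4
13 = 3×4 + 1
4 = 4×1 + 0  (stop)
So 8331/1060 = [7; 1, 6, 8, 1, 3, 4].

[7; 1, 6, 8, 1, 3, 4]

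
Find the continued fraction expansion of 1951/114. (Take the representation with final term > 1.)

[17; 8, 1, 3, 3]

1951 = 17*114 + 13
114 = 8*13 + 10
13 = 1*10 + 3
10 = 3*3 + 1
3 = 3*1 + 0  (stop)
So 1951/114 = [17; 8, 1, 3, 3].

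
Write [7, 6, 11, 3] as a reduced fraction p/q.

1483/207

Fold from the inside: start with 3/1.
  11 + 1/3 = 34/3
  6 + 3/34 = 207/34
  7 + 34/207 = 1483/207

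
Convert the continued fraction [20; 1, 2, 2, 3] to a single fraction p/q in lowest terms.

497/24

Fold from the inside: start with 3/1.
  2 + 1/3 = 7/3
  2 + 3/7 = 17/7
  1 + 7/17 = 24/17
  20 + 17/24 = 497/24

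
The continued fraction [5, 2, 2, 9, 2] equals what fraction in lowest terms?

Using pₖ = aₖpₖ₋₁ + pₖ₋₂ and qₖ = aₖqₖ₋₁ + qₖ₋₂:
  k=0: a=5, p=5, q=1
  k=1: a=2, p=11, q=2
  k=2: a=2, p=27, q=5
  k=3: a=9, p=254, q=47
  k=4: a=2, p=535, q=99

535/99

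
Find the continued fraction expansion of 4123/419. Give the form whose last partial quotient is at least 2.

4123 = 9*419 + 352
419 = 1*352 + 67
352 = 5*67 + 17
67 = 3*17 + 16
17 = 1*16 + 1
16 = 16*1 + 0  (stop)
So 4123/419 = [9; 1, 5, 3, 1, 16].

[9; 1, 5, 3, 1, 16]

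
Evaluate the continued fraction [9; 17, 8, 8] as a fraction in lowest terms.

10082/1113

Fold from the inside: start with 8/1.
  8 + 1/8 = 65/8
  17 + 8/65 = 1113/65
  9 + 65/1113 = 10082/1113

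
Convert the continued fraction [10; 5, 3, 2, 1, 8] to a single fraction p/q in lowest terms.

Fold from the inside: start with 8/1.
  1 + 1/8 = 9/8
  2 + 8/9 = 26/9
  3 + 9/26 = 87/26
  5 + 26/87 = 461/87
  10 + 87/461 = 4697/461

4697/461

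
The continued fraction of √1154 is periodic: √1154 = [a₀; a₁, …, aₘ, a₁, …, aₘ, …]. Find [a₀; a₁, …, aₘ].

[33; 1, 32, 1, 66]

a₀ = ⌊√1154⌋ = 33.
With m₀=0, d₀=1 and mₖ₊₁ = dₖaₖ − mₖ, dₖ₊₁ = (n − mₖ₊₁²)/dₖ, aₖ₊₁ = ⌊(a₀+mₖ₊₁)/dₖ₊₁⌋:
  k=1: m=33, d=65, a=1
  k=2: m=32, d=2, a=32
  k=3: m=32, d=65, a=1
  k=4: m=33, d=1, a=66
d=1 and a=2a₀=66 at k=4, so the next step gives (m, d) = (33, 65) again — its k=1 value — and the period has length 4.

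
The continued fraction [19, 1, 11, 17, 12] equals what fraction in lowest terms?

49235/2472

Fold from the inside: start with 12/1.
  17 + 1/12 = 205/12
  11 + 12/205 = 2267/205
  1 + 205/2267 = 2472/2267
  19 + 2267/2472 = 49235/2472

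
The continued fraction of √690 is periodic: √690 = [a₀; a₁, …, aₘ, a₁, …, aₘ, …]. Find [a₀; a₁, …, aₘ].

a₀ = ⌊√690⌋ = 26.
With m₀=0, d₀=1 and mₖ₊₁ = dₖaₖ − mₖ, dₖ₊₁ = (n − mₖ₊₁²)/dₖ, aₖ₊₁ = ⌊(a₀+mₖ₊₁)/dₖ₊₁⌋:
  k=1: m=26, d=14, a=3
  k=2: m=16, d=31, a=1
  k=3: m=15, d=15, a=2
  k=4: m=15, d=31, a=1
  k=5: m=16, d=14, a=3
  k=6: m=26, d=1, a=52
d=1 and a=2a₀=52 at k=6, so the next step gives (m, d) = (26, 14) again — its k=1 value — and the period has length 6.

[26; 3, 1, 2, 1, 3, 52]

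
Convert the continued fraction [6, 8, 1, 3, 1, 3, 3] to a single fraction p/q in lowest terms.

Using pₖ = aₖpₖ₋₁ + pₖ₋₂ and qₖ = aₖqₖ₋₁ + qₖ₋₂:
  k=0: a=6, p=6, q=1
  k=1: a=8, p=49, q=8
  k=2: a=1, p=55, q=9
  k=3: a=3, p=214, q=35
  k=4: a=1, p=269, q=44
  k=5: a=3, p=1021, q=167
  k=6: a=3, p=3332, q=545

3332/545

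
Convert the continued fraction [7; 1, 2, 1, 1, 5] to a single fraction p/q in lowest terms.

301/39

Fold from the inside: start with 5/1.
  1 + 1/5 = 6/5
  1 + 5/6 = 11/6
  2 + 6/11 = 28/11
  1 + 11/28 = 39/28
  7 + 28/39 = 301/39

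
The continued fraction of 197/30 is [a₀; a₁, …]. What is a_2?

197 = 6·30 + 17   →  a_0 = 6
30 = 1·17 + 13   →  a_1 = 1
17 = 1·13 + 4   →  a_2 = 1

1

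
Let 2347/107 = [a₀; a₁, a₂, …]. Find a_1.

2347 = 21·107 + 100   →  a_0 = 21
107 = 1·100 + 7   →  a_1 = 1

1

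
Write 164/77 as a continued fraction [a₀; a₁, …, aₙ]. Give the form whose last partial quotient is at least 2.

164 = 2×77 + 10
77 = 7×10 + 7
10 = 1×7 + 3
7 = 2×3 + 1
3 = 3×1 + 0  (stop)
So 164/77 = [2; 7, 1, 2, 3].

[2; 7, 1, 2, 3]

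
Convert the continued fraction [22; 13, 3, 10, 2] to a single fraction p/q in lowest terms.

Fold from the inside: start with 2/1.
  10 + 1/2 = 21/2
  3 + 2/21 = 65/21
  13 + 21/65 = 866/65
  22 + 65/866 = 19117/866

19117/866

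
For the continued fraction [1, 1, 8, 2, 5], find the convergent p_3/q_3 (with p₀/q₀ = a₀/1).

36/19

Using pₖ = aₖpₖ₋₁ + pₖ₋₂, qₖ = aₖqₖ₋₁ + qₖ₋₂ (with p₋₁=1, p₋₂=0, q₋₁=0, q₋₂=1):
  k=0: a=1, p=1, q=1
  k=1: a=1, p=2, q=1
  k=2: a=8, p=17, q=9
  k=3: a=2, p=36, q=19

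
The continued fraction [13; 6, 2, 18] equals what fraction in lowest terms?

3157/240

Fold from the inside: start with 18/1.
  2 + 1/18 = 37/18
  6 + 18/37 = 240/37
  13 + 37/240 = 3157/240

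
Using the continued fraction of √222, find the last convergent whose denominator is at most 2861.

√222 = [14; 1, 8, 1, 28, …] (period length 4).
Convergents:
  p_0/q_0 = 14/1
  p_1/q_1 = 15/1
  p_2/q_2 = 134/9
  p_3/q_3 = 149/10
  p_4/q_4 = 4306/289
  p_5/q_5 = 4455/299
  p_6/q_6 = 39946/2681
  p_7/q_7 = 44401/2980
q_6 = 2681 ≤ 2861 < 2980 = q_7, so the answer is 39946/2681.

39946/2681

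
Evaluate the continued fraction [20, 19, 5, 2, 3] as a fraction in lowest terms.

Using pₖ = aₖpₖ₋₁ + pₖ₋₂ and qₖ = aₖqₖ₋₁ + qₖ₋₂:
  k=0: a=20, p=20, q=1
  k=1: a=19, p=381, q=19
  k=2: a=5, p=1925, q=96
  k=3: a=2, p=4231, q=211
  k=4: a=3, p=14618, q=729

14618/729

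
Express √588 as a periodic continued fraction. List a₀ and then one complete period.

a₀ = ⌊√588⌋ = 24.

[24; 4, 48]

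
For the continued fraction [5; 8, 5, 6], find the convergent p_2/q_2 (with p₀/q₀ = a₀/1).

Using pₖ = aₖpₖ₋₁ + pₖ₋₂, qₖ = aₖqₖ₋₁ + qₖ₋₂ (with p₋₁=1, p₋₂=0, q₋₁=0, q₋₂=1):
  k=0: a=5, p=5, q=1
  k=1: a=8, p=41, q=8
  k=2: a=5, p=210, q=41

210/41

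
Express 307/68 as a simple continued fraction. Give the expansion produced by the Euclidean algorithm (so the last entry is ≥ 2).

307 = 4*68 + 35
68 = 1*35 + 33
35 = 1*33 + 2
33 = 16*2 + 1
2 = 2*1 + 0  (stop)
So 307/68 = [4; 1, 1, 16, 2].

[4; 1, 1, 16, 2]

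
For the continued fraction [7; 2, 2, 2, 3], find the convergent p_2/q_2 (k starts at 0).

Using pₖ = aₖpₖ₋₁ + pₖ₋₂, qₖ = aₖqₖ₋₁ + qₖ₋₂ (with p₋₁=1, p₋₂=0, q₋₁=0, q₋₂=1):
  k=0: a=7, p=7, q=1
  k=1: a=2, p=15, q=2
  k=2: a=2, p=37, q=5

37/5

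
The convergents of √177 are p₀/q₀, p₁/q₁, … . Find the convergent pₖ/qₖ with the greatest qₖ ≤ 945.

√177 = [13; 3, 3, 2, 8, 2, 3, 3, 26, …] (period length 8).
Convergents:
  p_0/q_0 = 13/1
  p_1/q_1 = 40/3
  p_2/q_2 = 133/10
  p_3/q_3 = 306/23
  p_4/q_4 = 2581/194
  p_5/q_5 = 5468/411
  p_6/q_6 = 18985/1427
q_5 = 411 ≤ 945 < 1427 = q_6, so the answer is 5468/411.

5468/411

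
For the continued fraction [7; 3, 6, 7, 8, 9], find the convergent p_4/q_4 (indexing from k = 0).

Using pₖ = aₖpₖ₋₁ + pₖ₋₂, qₖ = aₖqₖ₋₁ + qₖ₋₂ (with p₋₁=1, p₋₂=0, q₋₁=0, q₋₂=1):
  k=0: a=7, p=7, q=1
  k=1: a=3, p=22, q=3
  k=2: a=6, p=139, q=19
  k=3: a=7, p=995, q=136
  k=4: a=8, p=8099, q=1107

8099/1107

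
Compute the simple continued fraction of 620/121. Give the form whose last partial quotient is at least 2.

[5; 8, 15]

620 = 5×121 + 15
121 = 8×15 + 1
15 = 15×1 + 0  (stop)
So 620/121 = [5; 8, 15].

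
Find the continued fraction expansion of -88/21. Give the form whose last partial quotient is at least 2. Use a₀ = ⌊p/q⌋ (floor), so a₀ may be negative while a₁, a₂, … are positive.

-88 = -5×21 + 17
21 = 1×17 + 4
17 = 4×4 + 1
4 = 4×1 + 0  (stop)
So -88/21 = [-5; 1, 4, 4].

[-5; 1, 4, 4]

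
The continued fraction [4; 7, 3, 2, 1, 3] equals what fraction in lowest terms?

1117/270

Fold from the inside: start with 3/1.
  1 + 1/3 = 4/3
  2 + 3/4 = 11/4
  3 + 4/11 = 37/11
  7 + 11/37 = 270/37
  4 + 37/270 = 1117/270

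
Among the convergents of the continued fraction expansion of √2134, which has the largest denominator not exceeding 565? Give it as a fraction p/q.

9701/210

√2134 = [46; 5, 8, 5, 92, …] (period length 4).
Convergents:
  p_0/q_0 = 46/1
  p_1/q_1 = 231/5
  p_2/q_2 = 1894/41
  p_3/q_3 = 9701/210
  p_4/q_4 = 894386/19361
q_3 = 210 ≤ 565 < 19361 = q_4, so the answer is 9701/210.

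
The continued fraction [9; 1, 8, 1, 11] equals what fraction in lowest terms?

Using pₖ = aₖpₖ₋₁ + pₖ₋₂ and qₖ = aₖqₖ₋₁ + qₖ₋₂:
  k=0: a=9, p=9, q=1
  k=1: a=1, p=10, q=1
  k=2: a=8, p=89, q=9
  k=3: a=1, p=99, q=10
  k=4: a=11, p=1178, q=119

1178/119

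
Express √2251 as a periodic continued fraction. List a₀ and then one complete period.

a₀ = ⌊√2251⌋ = 47.
With m₀=0, d₀=1 and mₖ₊₁ = dₖaₖ − mₖ, dₖ₊₁ = (n − mₖ₊₁²)/dₖ, aₖ₊₁ = ⌊(a₀+mₖ₊₁)/dₖ₊₁⌋:
  k=1: m=47, d=42, a=2
  k=2: m=37, d=21, a=4
  k=3: m=47, d=2, a=47
  k=4: m=47, d=21, a=4
  k=5: m=37, d=42, a=2
  k=6: m=47, d=1, a=94
d=1 and a=2a₀=94 at k=6, so the next step gives (m, d) = (47, 42) again — its k=1 value — and the period has length 6.

[47; 2, 4, 47, 4, 2, 94]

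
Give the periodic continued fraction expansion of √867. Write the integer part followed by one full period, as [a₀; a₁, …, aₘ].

a₀ = ⌊√867⌋ = 29.
With m₀=0, d₀=1 and mₖ₊₁ = dₖaₖ − mₖ, dₖ₊₁ = (n − mₖ₊₁²)/dₖ, aₖ₊₁ = ⌊(a₀+mₖ₊₁)/dₖ₊₁⌋:
  k=1: m=29, d=26, a=2
  k=2: m=23, d=13, a=4
  k=3: m=29, d=2, a=29
  k=4: m=29, d=13, a=4
  k=5: m=23, d=26, a=2
  k=6: m=29, d=1, a=58
d=1 and a=2a₀=58 at k=6, so the next step gives (m, d) = (29, 26) again — its k=1 value — and the period has length 6.

[29; 2, 4, 29, 4, 2, 58]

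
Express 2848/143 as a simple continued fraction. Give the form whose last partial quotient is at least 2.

2848 = 19×143 + 131
143 = 1×131 + 12
131 = 10×12 + 11
12 = 1×11 + 1
11 = 11×1 + 0  (stop)
So 2848/143 = [19; 1, 10, 1, 11].

[19; 1, 10, 1, 11]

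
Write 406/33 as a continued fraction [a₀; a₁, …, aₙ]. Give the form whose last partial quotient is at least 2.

406 = 12×33 + 10
33 = 3×10 + 3
10 = 3×3 + 1
3 = 3×1 + 0  (stop)
So 406/33 = [12; 3, 3, 3].

[12; 3, 3, 3]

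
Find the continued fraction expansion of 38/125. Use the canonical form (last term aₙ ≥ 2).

[0; 3, 3, 2, 5]

38 = 0*125 + 38
125 = 3*38 + 11
38 = 3*11 + 5
11 = 2*5 + 1
5 = 5*1 + 0  (stop)
So 38/125 = [0; 3, 3, 2, 5].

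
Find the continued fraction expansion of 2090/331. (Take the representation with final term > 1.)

[6; 3, 5, 2, 9]

2090 = 6·331 + 104
331 = 3·104 + 19
104 = 5·19 + 9
19 = 2·9 + 1
9 = 9·1 + 0  (stop)
So 2090/331 = [6; 3, 5, 2, 9].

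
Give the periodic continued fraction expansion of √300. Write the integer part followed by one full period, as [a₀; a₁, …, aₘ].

[17; 3, 8, 3, 34]

a₀ = ⌊√300⌋ = 17.
With m₀=0, d₀=1 and mₖ₊₁ = dₖaₖ − mₖ, dₖ₊₁ = (n − mₖ₊₁²)/dₖ, aₖ₊₁ = ⌊(a₀+mₖ₊₁)/dₖ₊₁⌋:
  k=1: m=17, d=11, a=3
  k=2: m=16, d=4, a=8
  k=3: m=16, d=11, a=3
  k=4: m=17, d=1, a=34
d=1 and a=2a₀=34 at k=4, so the next step gives (m, d) = (17, 11) again — its k=1 value — and the period has length 4.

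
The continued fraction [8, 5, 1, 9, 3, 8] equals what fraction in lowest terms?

12442/1523

Using pₖ = aₖpₖ₋₁ + pₖ₋₂ and qₖ = aₖqₖ₋₁ + qₖ₋₂:
  k=0: a=8, p=8, q=1
  k=1: a=5, p=41, q=5
  k=2: a=1, p=49, q=6
  k=3: a=9, p=482, q=59
  k=4: a=3, p=1495, q=183
  k=5: a=8, p=12442, q=1523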